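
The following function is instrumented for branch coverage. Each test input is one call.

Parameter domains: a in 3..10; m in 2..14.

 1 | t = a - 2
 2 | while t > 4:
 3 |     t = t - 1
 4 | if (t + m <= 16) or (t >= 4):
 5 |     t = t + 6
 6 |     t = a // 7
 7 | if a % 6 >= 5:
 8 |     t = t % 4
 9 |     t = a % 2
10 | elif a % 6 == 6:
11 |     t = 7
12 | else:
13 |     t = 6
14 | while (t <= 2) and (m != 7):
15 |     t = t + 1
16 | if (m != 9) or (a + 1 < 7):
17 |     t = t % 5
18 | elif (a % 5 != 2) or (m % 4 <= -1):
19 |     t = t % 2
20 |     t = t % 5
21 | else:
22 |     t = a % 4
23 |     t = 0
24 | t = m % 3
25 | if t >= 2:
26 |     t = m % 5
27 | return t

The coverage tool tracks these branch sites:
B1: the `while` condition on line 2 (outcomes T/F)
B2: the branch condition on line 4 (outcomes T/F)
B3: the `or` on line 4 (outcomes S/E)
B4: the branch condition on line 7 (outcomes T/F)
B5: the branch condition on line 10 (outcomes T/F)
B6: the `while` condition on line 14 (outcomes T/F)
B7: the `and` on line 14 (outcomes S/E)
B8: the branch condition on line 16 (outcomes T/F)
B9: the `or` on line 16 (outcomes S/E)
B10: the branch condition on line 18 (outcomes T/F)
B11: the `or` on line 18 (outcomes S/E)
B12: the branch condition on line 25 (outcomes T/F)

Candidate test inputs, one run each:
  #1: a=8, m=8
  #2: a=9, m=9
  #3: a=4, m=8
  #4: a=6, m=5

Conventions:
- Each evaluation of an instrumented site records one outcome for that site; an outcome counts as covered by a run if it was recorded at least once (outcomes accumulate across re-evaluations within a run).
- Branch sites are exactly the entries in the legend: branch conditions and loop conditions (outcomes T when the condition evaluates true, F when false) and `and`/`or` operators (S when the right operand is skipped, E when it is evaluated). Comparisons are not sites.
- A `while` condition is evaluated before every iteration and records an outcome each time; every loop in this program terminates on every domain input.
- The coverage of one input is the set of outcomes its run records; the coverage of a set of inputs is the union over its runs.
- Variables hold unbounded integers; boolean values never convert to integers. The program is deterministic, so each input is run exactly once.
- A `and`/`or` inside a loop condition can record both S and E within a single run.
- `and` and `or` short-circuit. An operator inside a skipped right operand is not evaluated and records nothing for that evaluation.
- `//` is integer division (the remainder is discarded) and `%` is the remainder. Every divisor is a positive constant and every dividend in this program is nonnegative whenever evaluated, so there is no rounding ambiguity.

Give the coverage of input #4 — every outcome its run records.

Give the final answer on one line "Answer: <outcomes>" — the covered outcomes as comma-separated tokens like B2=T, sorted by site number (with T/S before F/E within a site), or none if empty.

Simulating input #4 (a=6, m=5) step by step:
  B1->F, B3->S, B2->T, B4->F, B5->F, B7->S, B6->F, B9->S, B8->T, B12->T
deduplicating events, the covered set is: B1=F, B2=T, B3=S, B4=F, B5=F, B6=F, B7=S, B8=T, B9=S, B12=T

Answer: B1=F, B2=T, B3=S, B4=F, B5=F, B6=F, B7=S, B8=T, B9=S, B12=T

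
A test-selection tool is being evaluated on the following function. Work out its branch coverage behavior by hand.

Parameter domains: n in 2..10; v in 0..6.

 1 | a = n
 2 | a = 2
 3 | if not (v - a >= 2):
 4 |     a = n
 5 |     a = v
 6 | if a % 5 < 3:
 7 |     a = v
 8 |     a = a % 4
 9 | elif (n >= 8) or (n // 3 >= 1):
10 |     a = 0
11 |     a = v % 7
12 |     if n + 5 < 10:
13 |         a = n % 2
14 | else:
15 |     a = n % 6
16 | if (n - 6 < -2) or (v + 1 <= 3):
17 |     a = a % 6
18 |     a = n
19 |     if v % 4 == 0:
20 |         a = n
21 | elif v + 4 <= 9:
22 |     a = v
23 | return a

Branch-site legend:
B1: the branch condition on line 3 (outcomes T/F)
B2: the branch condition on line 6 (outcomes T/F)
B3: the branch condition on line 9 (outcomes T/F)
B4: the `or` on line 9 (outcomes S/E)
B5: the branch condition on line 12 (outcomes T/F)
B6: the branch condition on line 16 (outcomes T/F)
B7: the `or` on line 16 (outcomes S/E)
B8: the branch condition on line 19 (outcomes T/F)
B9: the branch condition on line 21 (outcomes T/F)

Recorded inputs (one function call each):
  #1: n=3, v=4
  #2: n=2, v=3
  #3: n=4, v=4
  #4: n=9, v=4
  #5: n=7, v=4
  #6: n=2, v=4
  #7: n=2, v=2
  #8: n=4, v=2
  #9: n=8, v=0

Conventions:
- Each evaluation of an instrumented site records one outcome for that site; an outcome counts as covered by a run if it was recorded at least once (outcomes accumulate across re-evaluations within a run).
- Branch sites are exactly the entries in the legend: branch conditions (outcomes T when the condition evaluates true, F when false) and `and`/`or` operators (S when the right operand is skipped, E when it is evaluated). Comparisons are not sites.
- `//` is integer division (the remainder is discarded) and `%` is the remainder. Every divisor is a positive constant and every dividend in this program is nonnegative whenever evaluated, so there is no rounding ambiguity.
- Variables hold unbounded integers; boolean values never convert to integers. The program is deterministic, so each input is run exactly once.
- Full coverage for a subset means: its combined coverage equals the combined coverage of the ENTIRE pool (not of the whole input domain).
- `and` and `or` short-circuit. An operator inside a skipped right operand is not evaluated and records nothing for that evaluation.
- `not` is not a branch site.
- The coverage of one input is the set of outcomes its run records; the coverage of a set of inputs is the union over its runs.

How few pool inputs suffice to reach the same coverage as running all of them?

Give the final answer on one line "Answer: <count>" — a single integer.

input #1 (n=3, v=4): events B1->F, B2->T, B7->S, B6->T, B8->T; covers B1=F, B2=T, B6=T, B7=S, B8=T
input #2 (n=2, v=3): events B1->T, B2->F, B4->E, B3->F, B7->S, B6->T, B8->F; covers B1=T, B2=F, B3=F, B4=E, B6=T, B7=S, B8=F
input #3 (n=4, v=4): events B1->F, B2->T, B7->E, B6->F, B9->T; covers B1=F, B2=T, B6=F, B7=E, B9=T
input #4 (n=9, v=4): events B1->F, B2->T, B7->E, B6->F, B9->T; covers B1=F, B2=T, B6=F, B7=E, B9=T
input #5 (n=7, v=4): events B1->F, B2->T, B7->E, B6->F, B9->T; covers B1=F, B2=T, B6=F, B7=E, B9=T
input #6 (n=2, v=4): events B1->F, B2->T, B7->S, B6->T, B8->T; covers B1=F, B2=T, B6=T, B7=S, B8=T
input #7 (n=2, v=2): events B1->T, B2->T, B7->S, B6->T, B8->F; covers B1=T, B2=T, B6=T, B7=S, B8=F
input #8 (n=4, v=2): events B1->T, B2->T, B7->E, B6->T, B8->F; covers B1=T, B2=T, B6=T, B7=E, B8=F
input #9 (n=8, v=0): events B1->T, B2->T, B7->E, B6->T, B8->T; covers B1=T, B2=T, B6=T, B7=E, B8=T
together the pool reaches 13 outcomes: B1=T, B1=F, B2=T, B2=F, B3=F, B4=E, B6=T, B6=F, B7=S, B7=E, B8=T, B8=F, B9=T
every size-1 subset falls short of the 13 outcomes (best: 7/13)
every size-2 subset falls short of the 13 outcomes (best: 12/13)
at size 3, {1, 2, 3} reaches all 13 outcomes; every lexicographically earlier size-3 subset fails

Answer: 3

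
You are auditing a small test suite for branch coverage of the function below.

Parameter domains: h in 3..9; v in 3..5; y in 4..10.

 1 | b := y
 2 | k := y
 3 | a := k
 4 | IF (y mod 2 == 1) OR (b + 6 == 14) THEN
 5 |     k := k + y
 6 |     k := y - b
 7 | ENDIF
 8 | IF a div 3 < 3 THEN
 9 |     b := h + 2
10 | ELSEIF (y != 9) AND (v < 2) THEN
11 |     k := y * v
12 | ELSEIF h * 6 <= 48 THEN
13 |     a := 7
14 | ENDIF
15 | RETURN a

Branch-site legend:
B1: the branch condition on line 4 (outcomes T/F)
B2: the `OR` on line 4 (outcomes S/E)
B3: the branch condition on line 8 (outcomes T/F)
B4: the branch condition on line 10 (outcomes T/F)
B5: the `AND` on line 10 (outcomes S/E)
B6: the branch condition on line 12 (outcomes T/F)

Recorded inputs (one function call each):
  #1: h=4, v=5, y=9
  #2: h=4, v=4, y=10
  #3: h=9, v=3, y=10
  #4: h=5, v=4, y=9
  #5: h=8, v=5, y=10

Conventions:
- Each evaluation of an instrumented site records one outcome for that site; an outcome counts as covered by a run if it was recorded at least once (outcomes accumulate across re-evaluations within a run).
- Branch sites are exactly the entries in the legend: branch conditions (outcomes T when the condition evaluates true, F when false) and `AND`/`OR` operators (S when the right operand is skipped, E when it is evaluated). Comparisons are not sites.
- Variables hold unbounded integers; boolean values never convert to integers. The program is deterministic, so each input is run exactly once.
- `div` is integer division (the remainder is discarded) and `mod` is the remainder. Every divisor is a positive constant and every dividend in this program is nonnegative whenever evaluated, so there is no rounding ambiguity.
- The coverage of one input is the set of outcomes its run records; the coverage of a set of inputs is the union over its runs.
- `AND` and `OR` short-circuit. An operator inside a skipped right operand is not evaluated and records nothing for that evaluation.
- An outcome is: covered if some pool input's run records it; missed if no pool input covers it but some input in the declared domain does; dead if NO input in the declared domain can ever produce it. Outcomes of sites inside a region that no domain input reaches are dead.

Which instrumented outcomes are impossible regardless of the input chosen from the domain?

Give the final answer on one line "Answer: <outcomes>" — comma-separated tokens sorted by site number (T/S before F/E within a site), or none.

sweeping the full domain (147 inputs) for each outcome:
  B4=T: zero occurrences over every domain input -> dead
  reachable outcomes have witnesses, e.g. B1=T (e.g. h=3, v=3, y=5), B1=F (e.g. h=3, v=3, y=4), B2=S (e.g. h=3, v=3, y=5), B2=E (e.g. h=3, v=3, y=4)

Answer: B4=T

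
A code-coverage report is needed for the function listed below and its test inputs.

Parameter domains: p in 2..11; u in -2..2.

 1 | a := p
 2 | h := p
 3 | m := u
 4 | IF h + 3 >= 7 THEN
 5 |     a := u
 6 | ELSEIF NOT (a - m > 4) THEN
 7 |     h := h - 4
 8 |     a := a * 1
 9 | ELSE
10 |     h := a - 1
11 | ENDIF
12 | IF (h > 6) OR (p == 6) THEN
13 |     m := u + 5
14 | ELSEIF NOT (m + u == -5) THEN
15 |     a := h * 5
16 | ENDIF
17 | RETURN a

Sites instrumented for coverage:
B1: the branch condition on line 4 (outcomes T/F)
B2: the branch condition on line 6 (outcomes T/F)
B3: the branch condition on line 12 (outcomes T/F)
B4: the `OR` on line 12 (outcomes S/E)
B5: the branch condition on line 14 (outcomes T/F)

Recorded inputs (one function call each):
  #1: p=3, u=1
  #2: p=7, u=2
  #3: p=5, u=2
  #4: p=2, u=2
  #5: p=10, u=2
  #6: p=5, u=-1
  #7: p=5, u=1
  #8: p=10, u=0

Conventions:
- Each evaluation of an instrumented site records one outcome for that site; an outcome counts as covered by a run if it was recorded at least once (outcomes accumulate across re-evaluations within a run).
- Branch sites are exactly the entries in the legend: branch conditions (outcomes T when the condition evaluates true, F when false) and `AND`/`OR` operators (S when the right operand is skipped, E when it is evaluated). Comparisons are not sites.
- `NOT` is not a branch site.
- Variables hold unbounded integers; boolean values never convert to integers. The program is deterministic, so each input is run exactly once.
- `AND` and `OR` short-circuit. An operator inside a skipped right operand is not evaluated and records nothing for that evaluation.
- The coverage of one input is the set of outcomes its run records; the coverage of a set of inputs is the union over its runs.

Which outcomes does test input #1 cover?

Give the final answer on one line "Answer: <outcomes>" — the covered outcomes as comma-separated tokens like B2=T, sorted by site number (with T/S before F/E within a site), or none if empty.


Tracing the run of input #1 (p=3, u=1):
  B1->F, B2->T, B4->E, B3->F, B5->T
distinct outcomes covered: B1=F, B2=T, B3=F, B4=E, B5=T
Answer: B1=F, B2=T, B3=F, B4=E, B5=T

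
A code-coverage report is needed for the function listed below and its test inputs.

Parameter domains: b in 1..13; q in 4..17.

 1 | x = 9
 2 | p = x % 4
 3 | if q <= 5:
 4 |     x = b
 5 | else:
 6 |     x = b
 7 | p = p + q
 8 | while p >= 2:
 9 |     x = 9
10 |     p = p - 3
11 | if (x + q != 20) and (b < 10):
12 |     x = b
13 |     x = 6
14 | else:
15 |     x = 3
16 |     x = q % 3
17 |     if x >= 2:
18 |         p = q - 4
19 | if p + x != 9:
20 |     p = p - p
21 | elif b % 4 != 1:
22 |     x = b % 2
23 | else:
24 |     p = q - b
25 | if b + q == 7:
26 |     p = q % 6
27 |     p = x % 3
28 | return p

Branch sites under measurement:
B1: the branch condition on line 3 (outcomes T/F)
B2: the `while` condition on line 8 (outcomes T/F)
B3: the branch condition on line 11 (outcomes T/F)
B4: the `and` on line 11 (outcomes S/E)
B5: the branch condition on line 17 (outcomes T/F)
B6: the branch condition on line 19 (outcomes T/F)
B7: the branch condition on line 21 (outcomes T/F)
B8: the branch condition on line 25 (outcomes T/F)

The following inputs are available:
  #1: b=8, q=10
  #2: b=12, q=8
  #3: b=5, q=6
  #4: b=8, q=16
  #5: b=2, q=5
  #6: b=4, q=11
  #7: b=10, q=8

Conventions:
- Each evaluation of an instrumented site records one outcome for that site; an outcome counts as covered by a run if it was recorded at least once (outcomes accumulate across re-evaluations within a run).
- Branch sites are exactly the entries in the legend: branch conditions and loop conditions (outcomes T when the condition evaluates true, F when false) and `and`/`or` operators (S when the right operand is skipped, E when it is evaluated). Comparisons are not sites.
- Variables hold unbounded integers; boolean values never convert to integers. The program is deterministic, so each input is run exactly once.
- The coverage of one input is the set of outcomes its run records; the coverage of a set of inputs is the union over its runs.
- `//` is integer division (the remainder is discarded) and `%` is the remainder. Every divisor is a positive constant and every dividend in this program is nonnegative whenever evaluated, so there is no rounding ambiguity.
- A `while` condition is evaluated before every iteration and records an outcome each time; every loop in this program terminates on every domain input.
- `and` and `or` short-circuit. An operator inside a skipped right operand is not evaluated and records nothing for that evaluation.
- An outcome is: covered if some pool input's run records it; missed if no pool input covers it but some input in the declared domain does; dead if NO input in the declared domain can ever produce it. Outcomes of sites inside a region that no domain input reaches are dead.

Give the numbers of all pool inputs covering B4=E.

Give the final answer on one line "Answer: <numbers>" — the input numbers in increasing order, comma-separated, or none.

input #1 (b=8, q=10): hits B4=E
input #2 (b=12, q=8): hits B4=E
input #3 (b=5, q=6): hits B4=E
input #4 (b=8, q=16): hits B4=E
input #5 (b=2, q=5): hits B4=E
input #6 (b=4, q=11): never hits B4=E
input #7 (b=10, q=8): hits B4=E

Answer: 1, 2, 3, 4, 5, 7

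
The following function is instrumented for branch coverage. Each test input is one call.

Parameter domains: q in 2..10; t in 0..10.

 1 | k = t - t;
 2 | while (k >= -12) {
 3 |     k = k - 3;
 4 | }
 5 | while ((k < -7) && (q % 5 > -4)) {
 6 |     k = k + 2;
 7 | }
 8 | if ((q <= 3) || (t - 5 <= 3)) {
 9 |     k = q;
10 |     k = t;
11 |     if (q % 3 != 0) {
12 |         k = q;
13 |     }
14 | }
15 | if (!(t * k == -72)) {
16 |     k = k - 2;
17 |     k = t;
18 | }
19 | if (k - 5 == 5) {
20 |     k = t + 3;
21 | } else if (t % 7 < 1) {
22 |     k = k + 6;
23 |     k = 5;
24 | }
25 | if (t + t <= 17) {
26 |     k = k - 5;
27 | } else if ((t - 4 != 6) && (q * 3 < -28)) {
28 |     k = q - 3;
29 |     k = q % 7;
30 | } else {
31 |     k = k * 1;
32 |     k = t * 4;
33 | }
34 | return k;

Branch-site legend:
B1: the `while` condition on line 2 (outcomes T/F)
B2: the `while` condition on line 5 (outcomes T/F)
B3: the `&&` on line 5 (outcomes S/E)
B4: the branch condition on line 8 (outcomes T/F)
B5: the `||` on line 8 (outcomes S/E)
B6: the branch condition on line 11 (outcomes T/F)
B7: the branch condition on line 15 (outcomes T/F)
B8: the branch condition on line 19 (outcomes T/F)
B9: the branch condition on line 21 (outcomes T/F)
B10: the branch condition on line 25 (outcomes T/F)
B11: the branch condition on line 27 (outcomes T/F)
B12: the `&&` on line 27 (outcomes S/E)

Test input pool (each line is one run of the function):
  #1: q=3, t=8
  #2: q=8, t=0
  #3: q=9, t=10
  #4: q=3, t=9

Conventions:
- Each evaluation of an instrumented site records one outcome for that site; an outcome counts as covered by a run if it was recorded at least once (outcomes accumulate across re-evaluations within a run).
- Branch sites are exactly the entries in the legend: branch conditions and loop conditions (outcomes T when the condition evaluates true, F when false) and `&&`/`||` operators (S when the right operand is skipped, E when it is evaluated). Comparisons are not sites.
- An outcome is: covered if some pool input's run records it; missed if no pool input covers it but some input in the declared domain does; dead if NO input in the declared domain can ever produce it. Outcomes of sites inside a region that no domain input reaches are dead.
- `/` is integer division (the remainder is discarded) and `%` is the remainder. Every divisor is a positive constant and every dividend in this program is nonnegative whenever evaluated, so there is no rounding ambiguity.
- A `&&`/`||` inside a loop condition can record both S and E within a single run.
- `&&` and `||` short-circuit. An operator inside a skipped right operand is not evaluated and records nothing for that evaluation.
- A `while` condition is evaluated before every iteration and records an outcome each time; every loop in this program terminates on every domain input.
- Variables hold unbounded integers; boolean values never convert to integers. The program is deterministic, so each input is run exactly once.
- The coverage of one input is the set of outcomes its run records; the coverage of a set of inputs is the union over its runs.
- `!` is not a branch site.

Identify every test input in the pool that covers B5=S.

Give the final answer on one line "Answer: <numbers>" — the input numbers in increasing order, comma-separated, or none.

input #1 (q=3, t=8): hits B5=S
input #2 (q=8, t=0): never hits B5=S
input #3 (q=9, t=10): never hits B5=S
input #4 (q=3, t=9): hits B5=S

Answer: 1, 4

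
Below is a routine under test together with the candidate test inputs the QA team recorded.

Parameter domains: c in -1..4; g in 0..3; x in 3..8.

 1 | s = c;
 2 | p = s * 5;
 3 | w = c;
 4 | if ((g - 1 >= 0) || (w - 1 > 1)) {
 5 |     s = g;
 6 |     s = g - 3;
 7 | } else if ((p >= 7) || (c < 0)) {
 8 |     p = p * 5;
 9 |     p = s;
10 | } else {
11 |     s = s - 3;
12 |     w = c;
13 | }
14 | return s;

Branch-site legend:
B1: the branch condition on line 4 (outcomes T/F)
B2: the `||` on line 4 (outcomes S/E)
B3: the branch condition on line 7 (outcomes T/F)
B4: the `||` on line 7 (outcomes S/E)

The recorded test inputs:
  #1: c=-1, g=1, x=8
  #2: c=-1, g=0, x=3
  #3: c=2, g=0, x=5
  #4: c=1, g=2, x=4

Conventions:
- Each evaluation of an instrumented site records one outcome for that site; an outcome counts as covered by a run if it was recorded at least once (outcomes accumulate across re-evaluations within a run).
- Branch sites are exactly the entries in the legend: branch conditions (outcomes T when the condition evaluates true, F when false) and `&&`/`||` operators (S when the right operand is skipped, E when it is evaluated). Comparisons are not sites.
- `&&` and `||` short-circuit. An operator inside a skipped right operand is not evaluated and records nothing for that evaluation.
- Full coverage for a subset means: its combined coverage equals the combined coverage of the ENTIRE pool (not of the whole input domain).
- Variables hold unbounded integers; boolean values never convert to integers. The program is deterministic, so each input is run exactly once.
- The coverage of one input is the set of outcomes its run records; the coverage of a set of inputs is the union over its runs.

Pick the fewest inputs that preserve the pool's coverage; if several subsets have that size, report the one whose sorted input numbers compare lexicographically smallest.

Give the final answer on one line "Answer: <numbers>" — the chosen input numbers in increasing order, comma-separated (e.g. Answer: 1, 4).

test 1 (c=-1, g=1, x=8) fires B2->S, B1->T; hits B1=T, B2=S
test 2 (c=-1, g=0, x=3) fires B2->E, B1->F, B4->E, B3->T; hits B1=F, B2=E, B3=T, B4=E
test 3 (c=2, g=0, x=5) fires B2->E, B1->F, B4->S, B3->T; hits B1=F, B2=E, B3=T, B4=S
test 4 (c=1, g=2, x=4) fires B2->S, B1->T; hits B1=T, B2=S
pool-wide coverage (7 outcomes): B1=T, B1=F, B2=S, B2=E, B3=T, B4=S, B4=E
size 1 is not enough: best union over all size-1 subsets is 4/7
size 2 is not enough: best union over all size-2 subsets is 6/7
the canonical winner is {1, 2, 3}: size 3, full 7-outcome coverage, earliest index list among size-3 covers

Answer: 1, 2, 3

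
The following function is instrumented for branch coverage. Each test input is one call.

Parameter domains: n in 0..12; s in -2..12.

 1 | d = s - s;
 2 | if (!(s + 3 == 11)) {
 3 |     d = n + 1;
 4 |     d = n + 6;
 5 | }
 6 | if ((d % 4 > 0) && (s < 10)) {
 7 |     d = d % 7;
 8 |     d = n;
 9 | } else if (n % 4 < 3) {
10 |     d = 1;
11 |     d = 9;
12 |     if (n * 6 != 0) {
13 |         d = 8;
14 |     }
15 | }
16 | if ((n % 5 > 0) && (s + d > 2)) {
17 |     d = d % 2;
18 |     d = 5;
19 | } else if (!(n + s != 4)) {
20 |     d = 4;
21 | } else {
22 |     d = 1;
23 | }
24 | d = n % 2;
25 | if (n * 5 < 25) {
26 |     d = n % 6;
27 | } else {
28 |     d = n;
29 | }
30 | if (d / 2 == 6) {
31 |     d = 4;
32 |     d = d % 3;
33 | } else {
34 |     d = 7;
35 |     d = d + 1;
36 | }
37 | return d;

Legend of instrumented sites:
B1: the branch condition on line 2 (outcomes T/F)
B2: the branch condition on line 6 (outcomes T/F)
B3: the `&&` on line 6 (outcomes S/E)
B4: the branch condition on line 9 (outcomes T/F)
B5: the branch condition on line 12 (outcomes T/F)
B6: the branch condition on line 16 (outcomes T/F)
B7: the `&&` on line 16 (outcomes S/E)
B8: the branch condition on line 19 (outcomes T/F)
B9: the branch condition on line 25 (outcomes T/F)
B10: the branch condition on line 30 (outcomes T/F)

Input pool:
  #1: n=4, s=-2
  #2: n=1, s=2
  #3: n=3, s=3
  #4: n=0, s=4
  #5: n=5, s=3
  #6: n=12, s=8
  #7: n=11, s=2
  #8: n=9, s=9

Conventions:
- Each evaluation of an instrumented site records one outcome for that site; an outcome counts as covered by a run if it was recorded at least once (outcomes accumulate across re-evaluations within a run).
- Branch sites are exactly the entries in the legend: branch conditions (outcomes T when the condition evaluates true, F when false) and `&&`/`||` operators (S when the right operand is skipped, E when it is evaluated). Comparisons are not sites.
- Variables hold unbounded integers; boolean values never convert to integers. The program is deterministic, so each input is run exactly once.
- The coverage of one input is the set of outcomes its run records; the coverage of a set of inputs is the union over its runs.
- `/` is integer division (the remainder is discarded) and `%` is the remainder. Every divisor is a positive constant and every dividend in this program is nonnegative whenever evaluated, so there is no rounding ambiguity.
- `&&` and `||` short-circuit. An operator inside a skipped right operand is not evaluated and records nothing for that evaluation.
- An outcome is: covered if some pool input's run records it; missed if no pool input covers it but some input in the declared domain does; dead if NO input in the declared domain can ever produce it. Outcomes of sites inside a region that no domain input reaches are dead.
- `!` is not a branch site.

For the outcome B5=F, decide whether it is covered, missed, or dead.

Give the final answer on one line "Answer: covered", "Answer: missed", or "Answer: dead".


no pool input records B5=F
but domain input (n=0, s=8) does record it -> reachable, so missed
Answer: missed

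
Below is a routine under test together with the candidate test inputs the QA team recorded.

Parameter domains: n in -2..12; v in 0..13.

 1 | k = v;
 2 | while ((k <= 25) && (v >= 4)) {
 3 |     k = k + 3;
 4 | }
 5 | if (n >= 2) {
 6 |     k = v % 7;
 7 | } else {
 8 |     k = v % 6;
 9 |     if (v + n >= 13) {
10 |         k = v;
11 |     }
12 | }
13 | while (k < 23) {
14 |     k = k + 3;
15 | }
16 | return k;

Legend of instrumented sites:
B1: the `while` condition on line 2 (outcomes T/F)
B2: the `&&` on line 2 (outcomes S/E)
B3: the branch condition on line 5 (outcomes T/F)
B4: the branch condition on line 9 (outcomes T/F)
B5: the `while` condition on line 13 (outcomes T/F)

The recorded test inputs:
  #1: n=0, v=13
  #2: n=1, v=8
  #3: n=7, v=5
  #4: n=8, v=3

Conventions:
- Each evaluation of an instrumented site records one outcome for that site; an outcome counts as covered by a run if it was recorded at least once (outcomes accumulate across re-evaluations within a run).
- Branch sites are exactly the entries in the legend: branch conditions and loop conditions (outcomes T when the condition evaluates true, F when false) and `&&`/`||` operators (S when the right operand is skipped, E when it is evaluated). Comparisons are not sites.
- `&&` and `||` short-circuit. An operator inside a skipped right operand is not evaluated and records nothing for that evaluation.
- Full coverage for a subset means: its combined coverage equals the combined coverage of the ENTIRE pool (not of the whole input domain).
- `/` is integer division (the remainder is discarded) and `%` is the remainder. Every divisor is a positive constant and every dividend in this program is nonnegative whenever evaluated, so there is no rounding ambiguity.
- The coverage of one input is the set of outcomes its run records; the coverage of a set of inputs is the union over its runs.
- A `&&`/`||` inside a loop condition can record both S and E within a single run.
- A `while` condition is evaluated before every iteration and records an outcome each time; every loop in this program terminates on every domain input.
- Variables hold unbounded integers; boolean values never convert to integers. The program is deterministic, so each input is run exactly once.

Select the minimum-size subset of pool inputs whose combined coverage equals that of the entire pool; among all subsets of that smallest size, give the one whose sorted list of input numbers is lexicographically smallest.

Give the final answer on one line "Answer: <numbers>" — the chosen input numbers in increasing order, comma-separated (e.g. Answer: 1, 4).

test 1 (n=0, v=13) fires B2->E, B1->T, B2->E, B1->T, B2->E, B1->T, B2->E, B1->T, B2->E, B1->T, B2->S, B1->F, B3->F, B4->T, ...; hits B1=T, B1=F, B2=S, B2=E, B3=F, B4=T, B5=T, B5=F
test 2 (n=1, v=8) fires B2->E, B1->T, B2->E, B1->T, B2->E, B1->T, B2->E, B1->T, B2->E, B1->T, B2->E, B1->T, B2->S, B1->F, ...; hits B1=T, B1=F, B2=S, B2=E, B3=F, B4=F, B5=T, B5=F
test 3 (n=7, v=5) fires B2->E, B1->T, B2->E, B1->T, B2->E, B1->T, B2->E, B1->T, B2->E, B1->T, B2->E, B1->T, B2->E, B1->T, ...; hits B1=T, B1=F, B2=S, B2=E, B3=T, B5=T, B5=F
test 4 (n=8, v=3) fires B2->E, B1->F, B3->T, B5->T, B5->T, B5->T, B5->T, B5->T, B5->T, B5->T, B5->F; hits B1=F, B2=E, B3=T, B5=T, B5=F
union over all inputs: B1=T, B1=F, B2=S, B2=E, B3=T, B3=F, B4=T, B4=F, B5=T, B5=F (10 outcomes)
no size-1 subset reaches all 10 outcomes (best union: 8/10)
no size-2 subset reaches all 10 outcomes (best union: 9/10)
at size 3, {1, 2, 3} reaches all 10 outcomes; every lexicographically earlier size-3 subset fails

Answer: 1, 2, 3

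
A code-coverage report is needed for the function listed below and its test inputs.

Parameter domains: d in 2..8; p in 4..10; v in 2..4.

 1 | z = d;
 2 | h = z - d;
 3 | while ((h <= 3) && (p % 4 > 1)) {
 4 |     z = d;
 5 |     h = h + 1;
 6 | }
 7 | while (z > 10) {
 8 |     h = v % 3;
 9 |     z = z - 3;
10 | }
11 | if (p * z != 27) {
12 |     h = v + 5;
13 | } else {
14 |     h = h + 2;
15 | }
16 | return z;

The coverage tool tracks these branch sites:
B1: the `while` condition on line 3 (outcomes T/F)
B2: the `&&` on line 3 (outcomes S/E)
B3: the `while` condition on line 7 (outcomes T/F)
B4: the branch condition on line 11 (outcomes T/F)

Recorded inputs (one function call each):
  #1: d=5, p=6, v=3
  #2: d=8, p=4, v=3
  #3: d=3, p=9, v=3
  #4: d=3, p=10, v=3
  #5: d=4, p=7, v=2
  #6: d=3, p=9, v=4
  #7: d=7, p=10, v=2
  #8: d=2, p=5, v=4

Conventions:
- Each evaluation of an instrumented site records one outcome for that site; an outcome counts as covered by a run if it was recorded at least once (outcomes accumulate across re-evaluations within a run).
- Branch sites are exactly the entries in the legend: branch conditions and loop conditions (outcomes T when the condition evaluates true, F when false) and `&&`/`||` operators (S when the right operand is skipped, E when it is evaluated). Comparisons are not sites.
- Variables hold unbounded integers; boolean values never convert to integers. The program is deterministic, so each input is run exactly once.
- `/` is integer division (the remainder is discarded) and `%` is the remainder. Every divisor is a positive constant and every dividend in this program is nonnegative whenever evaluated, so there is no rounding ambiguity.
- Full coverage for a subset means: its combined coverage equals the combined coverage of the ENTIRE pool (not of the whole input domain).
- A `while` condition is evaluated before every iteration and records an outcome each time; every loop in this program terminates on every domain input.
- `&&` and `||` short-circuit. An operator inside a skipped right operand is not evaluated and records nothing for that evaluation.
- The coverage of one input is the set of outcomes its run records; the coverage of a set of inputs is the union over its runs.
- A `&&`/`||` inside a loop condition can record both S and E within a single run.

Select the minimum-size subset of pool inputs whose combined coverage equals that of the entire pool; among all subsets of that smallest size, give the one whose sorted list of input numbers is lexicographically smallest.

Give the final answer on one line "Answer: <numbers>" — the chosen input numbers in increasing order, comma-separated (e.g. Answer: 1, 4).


input #1 (d=5, p=6, v=3): events B2->E, B1->T, B2->E, B1->T, B2->E, B1->T, B2->E, B1->T, B2->S, B1->F, B3->F, B4->T; covers B1=T, B1=F, B2=S, B2=E, B3=F, B4=T
input #2 (d=8, p=4, v=3): events B2->E, B1->F, B3->F, B4->T; covers B1=F, B2=E, B3=F, B4=T
input #3 (d=3, p=9, v=3): events B2->E, B1->F, B3->F, B4->F; covers B1=F, B2=E, B3=F, B4=F
input #4 (d=3, p=10, v=3): events B2->E, B1->T, B2->E, B1->T, B2->E, B1->T, B2->E, B1->T, B2->S, B1->F, B3->F, B4->T; covers B1=T, B1=F, B2=S, B2=E, B3=F, B4=T
input #5 (d=4, p=7, v=2): events B2->E, B1->T, B2->E, B1->T, B2->E, B1->T, B2->E, B1->T, B2->S, B1->F, B3->F, B4->T; covers B1=T, B1=F, B2=S, B2=E, B3=F, B4=T
input #6 (d=3, p=9, v=4): events B2->E, B1->F, B3->F, B4->F; covers B1=F, B2=E, B3=F, B4=F
input #7 (d=7, p=10, v=2): events B2->E, B1->T, B2->E, B1->T, B2->E, B1->T, B2->E, B1->T, B2->S, B1->F, B3->F, B4->T; covers B1=T, B1=F, B2=S, B2=E, B3=F, B4=T
input #8 (d=2, p=5, v=4): events B2->E, B1->F, B3->F, B4->T; covers B1=F, B2=E, B3=F, B4=T
pool-wide coverage (7 outcomes): B1=T, B1=F, B2=S, B2=E, B3=F, B4=T, B4=F
size 1 is not enough: best union over all size-1 subsets is 6/7
size 2: inputs {1, 3} cover all 7 outcomes, and no lexicographically smaller subset of this size does
Answer: 1, 3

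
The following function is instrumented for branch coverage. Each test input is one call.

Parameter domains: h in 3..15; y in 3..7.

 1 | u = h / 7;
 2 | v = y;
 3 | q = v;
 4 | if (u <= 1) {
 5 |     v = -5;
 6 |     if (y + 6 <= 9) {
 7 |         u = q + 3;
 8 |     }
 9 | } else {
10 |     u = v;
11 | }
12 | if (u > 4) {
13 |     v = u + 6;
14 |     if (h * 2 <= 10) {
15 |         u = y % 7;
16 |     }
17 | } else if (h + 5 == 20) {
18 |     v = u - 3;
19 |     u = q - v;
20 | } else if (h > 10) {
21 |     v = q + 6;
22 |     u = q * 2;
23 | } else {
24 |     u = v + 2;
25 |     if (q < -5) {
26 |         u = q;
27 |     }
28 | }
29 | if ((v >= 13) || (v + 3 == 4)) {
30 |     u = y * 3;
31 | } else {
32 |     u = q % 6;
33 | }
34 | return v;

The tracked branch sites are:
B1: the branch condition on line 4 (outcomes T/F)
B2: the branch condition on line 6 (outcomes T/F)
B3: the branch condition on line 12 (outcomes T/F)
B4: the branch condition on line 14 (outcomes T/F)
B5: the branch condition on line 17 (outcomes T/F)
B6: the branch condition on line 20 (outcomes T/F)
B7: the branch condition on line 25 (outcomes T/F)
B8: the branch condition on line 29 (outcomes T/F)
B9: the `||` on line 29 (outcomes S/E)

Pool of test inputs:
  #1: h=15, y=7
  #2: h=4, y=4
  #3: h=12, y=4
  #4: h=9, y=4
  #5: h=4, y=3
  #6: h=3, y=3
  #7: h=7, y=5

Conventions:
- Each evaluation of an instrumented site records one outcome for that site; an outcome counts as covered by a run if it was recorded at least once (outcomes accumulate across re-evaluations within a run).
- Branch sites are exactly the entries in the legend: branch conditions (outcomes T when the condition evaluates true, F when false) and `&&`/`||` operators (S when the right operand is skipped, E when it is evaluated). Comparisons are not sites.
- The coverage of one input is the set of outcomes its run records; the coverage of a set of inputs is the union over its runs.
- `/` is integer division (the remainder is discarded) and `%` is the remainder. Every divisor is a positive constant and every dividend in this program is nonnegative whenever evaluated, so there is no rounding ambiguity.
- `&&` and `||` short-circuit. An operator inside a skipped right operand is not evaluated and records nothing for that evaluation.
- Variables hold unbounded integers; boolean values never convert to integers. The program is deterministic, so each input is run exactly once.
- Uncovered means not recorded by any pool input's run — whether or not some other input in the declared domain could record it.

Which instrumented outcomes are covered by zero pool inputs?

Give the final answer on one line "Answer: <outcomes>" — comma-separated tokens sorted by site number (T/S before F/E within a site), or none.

input #1 (h=15, y=7): events B1->F, B3->T, B4->F, B9->S, B8->T; covers B1=F, B3=T, B4=F, B8=T, B9=S
input #2 (h=4, y=4): events B1->T, B2->F, B3->F, B5->F, B6->F, B7->F, B9->E, B8->F; covers B1=T, B2=F, B3=F, B5=F, B6=F, B7=F, B8=F, B9=E
input #3 (h=12, y=4): events B1->T, B2->F, B3->F, B5->F, B6->T, B9->E, B8->F; covers B1=T, B2=F, B3=F, B5=F, B6=T, B8=F, B9=E
input #4 (h=9, y=4): events B1->T, B2->F, B3->F, B5->F, B6->F, B7->F, B9->E, B8->F; covers B1=T, B2=F, B3=F, B5=F, B6=F, B7=F, B8=F, B9=E
input #5 (h=4, y=3): events B1->T, B2->T, B3->T, B4->T, B9->E, B8->F; covers B1=T, B2=T, B3=T, B4=T, B8=F, B9=E
input #6 (h=3, y=3): events B1->T, B2->T, B3->T, B4->T, B9->E, B8->F; covers B1=T, B2=T, B3=T, B4=T, B8=F, B9=E
input #7 (h=7, y=5): events B1->T, B2->F, B3->F, B5->F, B6->F, B7->F, B9->E, B8->F; covers B1=T, B2=F, B3=F, B5=F, B6=F, B7=F, B8=F, B9=E
union over the pool: B1=T, B1=F, B2=T, B2=F, B3=T, B3=F, B4=T, B4=F, B5=F, B6=T, B6=F, B7=F, B8=T, B8=F, B9=S, B9=E
uncovered (2 of 18): B5=T, B7=T

Answer: B5=T, B7=T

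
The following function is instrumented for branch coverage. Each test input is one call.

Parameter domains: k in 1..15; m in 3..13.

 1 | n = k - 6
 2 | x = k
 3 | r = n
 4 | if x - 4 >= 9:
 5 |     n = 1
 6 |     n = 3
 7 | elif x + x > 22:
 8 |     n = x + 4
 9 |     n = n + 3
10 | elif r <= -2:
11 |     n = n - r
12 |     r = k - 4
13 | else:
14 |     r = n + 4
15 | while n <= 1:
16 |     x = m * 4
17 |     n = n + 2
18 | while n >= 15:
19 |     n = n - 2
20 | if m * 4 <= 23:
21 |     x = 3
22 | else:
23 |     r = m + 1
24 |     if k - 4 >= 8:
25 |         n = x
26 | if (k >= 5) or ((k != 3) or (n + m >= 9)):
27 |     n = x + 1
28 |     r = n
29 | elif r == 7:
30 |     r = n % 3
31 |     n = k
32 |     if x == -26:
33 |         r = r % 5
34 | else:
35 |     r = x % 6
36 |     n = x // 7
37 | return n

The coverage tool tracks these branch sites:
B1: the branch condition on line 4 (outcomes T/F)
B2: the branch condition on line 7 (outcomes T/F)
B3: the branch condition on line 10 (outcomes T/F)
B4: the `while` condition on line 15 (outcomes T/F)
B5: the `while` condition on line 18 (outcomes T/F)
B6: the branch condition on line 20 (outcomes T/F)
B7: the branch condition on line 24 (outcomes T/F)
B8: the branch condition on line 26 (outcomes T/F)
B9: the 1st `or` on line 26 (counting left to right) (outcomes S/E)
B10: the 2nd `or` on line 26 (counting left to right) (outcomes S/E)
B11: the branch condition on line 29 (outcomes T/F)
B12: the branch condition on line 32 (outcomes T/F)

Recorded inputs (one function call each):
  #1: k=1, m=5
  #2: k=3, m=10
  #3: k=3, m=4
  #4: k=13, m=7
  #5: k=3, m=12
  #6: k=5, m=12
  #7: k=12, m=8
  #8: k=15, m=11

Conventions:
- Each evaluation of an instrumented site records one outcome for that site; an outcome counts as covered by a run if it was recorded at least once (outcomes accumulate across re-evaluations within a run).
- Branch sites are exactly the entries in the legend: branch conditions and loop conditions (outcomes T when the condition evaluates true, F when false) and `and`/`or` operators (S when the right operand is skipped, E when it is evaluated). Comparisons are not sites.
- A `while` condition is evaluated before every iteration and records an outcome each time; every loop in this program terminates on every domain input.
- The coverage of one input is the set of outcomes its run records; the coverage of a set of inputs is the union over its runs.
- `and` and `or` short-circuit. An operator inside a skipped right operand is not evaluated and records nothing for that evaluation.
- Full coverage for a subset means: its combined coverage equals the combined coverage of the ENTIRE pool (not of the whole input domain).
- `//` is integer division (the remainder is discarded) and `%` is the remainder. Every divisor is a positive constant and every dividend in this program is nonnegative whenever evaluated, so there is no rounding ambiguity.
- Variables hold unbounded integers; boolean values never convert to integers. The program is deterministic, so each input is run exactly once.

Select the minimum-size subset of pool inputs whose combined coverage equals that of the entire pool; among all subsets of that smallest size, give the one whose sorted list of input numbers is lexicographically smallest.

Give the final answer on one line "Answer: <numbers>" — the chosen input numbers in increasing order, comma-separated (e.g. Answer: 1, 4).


test 1 (k=1, m=5) fires B1->F, B2->F, B3->T, B4->T, B4->F, B5->F, B6->T, B9->E, B10->S, B8->T; hits B1=F, B2=F, B3=T, B4=T, B4=F, B5=F, B6=T, B8=T, B9=E, B10=S
test 2 (k=3, m=10) fires B1->F, B2->F, B3->T, B4->T, B4->F, B5->F, B6->F, B7->F, B9->E, B10->E, B8->T; hits B1=F, B2=F, B3=T, B4=T, B4=F, B5=F, B6=F, B7=F, B8=T, B9=E, B10=E
test 3 (k=3, m=4) fires B1->F, B2->F, B3->T, B4->T, B4->F, B5->F, B6->T, B9->E, B10->E, B8->F, B11->F; hits B1=F, B2=F, B3=T, B4=T, B4=F, B5=F, B6=T, B8=F, B9=E, B10=E, B11=F
test 4 (k=13, m=7) fires B1->T, B4->F, B5->F, B6->F, B7->T, B9->S, B8->T; hits B1=T, B4=F, B5=F, B6=F, B7=T, B8=T, B9=S
test 5 (k=3, m=12) fires B1->F, B2->F, B3->T, B4->T, B4->F, B5->F, B6->F, B7->F, B9->E, B10->E, B8->T; hits B1=F, B2=F, B3=T, B4=T, B4=F, B5=F, B6=F, B7=F, B8=T, B9=E, B10=E
test 6 (k=5, m=12) fires B1->F, B2->F, B3->F, B4->T, B4->T, B4->F, B5->F, B6->F, B7->F, B9->S, B8->T; hits B1=F, B2=F, B3=F, B4=T, B4=F, B5=F, B6=F, B7=F, B8=T, B9=S
test 7 (k=12, m=8) fires B1->F, B2->T, B4->F, B5->T, B5->T, B5->T, B5->F, B6->F, B7->T, B9->S, B8->T; hits B1=F, B2=T, B4=F, B5=T, B5=F, B6=F, B7=T, B8=T, B9=S
test 8 (k=15, m=11) fires B1->T, B4->F, B5->F, B6->F, B7->T, B9->S, B8->T; hits B1=T, B4=F, B5=F, B6=F, B7=T, B8=T, B9=S
pool-wide coverage (21 outcomes): B1=T, B1=F, B2=T, B2=F, B3=T, B3=F, B4=T, B4=F, B5=T, B5=F, B6=T, B6=F, B7=T, B7=F, B8=T, B8=F, B9=S, B9=E, B10=S, B10=E, B11=F
no size-1 subset reaches all 21 outcomes (best union: 11/21)
no size-2 subset reaches all 21 outcomes (best union: 17/21)
no size-3 subset reaches all 21 outcomes (best union: 19/21)
no size-4 subset reaches all 21 outcomes (best union: 20/21)
inputs {1, 3, 4, 6, 7} (size 5) cover everything; no size-5 subset with a lexicographically smaller index list covers all 21
Answer: 1, 3, 4, 6, 7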